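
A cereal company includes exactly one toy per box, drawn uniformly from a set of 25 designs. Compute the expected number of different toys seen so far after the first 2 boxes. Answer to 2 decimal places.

For each toy, P(seen in 2 boxes) = 1 - (24/25)^2 = 0.078.
By linearity of expectation, E[distinct seen] = 25·(1 - (24/25)^2) = 1.960.

1.96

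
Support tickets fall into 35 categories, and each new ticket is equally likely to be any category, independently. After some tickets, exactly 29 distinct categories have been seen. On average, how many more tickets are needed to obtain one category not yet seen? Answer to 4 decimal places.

5.8333

Each ticket yields a new category with probability (35-29)/35 = 6/35, so the wait is geometric with mean 35/6.
E = 35/6 = 5.83333.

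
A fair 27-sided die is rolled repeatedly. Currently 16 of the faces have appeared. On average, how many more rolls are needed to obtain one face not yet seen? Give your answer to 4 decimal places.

2.4545

Each roll yields a new face with probability (27-16)/27 = 11/27, so the wait is geometric with mean 27/11.
E = 27/11 = 2.45455.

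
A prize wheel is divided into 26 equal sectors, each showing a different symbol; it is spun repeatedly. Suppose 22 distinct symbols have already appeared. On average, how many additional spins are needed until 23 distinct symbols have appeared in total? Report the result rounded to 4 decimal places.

The wait to go from k to k+1 distinct symbols is geometric with mean 26/(26-k).
Only the k = 22 term is needed: E = 26/4 = 6.50000.

6.5000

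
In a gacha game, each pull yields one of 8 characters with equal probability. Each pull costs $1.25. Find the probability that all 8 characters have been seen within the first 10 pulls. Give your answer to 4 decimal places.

0.0282

By inclusion–exclusion over which characters are missing,
P(all seen) = Σ_{j=0}^{8} (-1)^j C(8,j)((8-j)/8)^10
= 1.00000 - 2.10460 + 1.57678 - 0.50932 + 0.06836 - 0.00308 + 0.00003 - 0.00000 + 0.00000
= 0.02816.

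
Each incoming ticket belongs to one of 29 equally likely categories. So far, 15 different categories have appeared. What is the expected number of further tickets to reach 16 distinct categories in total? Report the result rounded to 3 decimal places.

2.071

With k distinct categories already seen, the next new one takes an expected 29/(29-k) tickets.
Only the k = 15 term is needed: E = 29/14 = 2.0714.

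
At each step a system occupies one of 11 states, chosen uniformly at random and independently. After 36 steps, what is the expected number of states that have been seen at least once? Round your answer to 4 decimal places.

For each state, P(seen in 36 steps) = 1 - (10/11)^36 = 0.96765.
By linearity of expectation, E[distinct seen] = 11·(1 - (10/11)^36) = 10.64416.

10.6442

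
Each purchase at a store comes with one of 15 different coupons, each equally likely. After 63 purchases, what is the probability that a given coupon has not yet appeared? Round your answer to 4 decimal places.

0.0130

On each purchase the fixed coupon fails to appear with probability 14/15.
P(still missing after 63) = (14/15)^63 = 0.01295.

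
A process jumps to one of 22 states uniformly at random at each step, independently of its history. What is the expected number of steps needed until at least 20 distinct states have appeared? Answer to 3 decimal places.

Going from k to k+1 distinct takes a geometric number of steps with mean 22/(22-k).
Sum over k = 0,...,19: E = 22/22 + 22/21 + 22/20 + ... + 22/4 + 22/3 = 48.1979.

48.198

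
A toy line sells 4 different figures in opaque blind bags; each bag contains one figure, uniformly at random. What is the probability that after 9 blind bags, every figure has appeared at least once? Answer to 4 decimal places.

0.7114

Let A_i be the event that figure i is missing after 9 blind bags. By inclusion–exclusion on the A_i,
P(all seen) = Σ_{j=0}^{4} (-1)^j C(4,j)((4-j)/4)^9
= 1.00000 - 0.30034 + 0.01172 - 0.00002 + 0.00000
= 0.71136.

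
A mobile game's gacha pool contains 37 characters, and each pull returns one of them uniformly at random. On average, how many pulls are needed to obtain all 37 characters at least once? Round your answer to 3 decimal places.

155.459

The wait to go from k to k+1 distinct characters is geometric with mean 37/(37-k).
E[T] = 37/37 + 37/36 + 37/35 + ... + 37/2 + 37/1 = 37·H_{37}.
H_{37} = 4.2016, so E[T] = 155.4587.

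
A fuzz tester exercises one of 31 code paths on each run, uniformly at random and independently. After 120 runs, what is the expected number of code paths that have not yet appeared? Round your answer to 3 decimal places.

For each code path, P(unseen after 120) = (30/31)^120 = 0.0196.
By linearity of expectation, E[unseen] = 31·(30/31)^120 = 0.6061.

0.606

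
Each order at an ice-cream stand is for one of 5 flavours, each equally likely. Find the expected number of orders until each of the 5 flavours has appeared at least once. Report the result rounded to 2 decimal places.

11.42

Split into phases: going from k distinct to k+1 distinct takes on average 5/(5-k) orders.
E[T] = 5/5 + 5/4 + 5/3 + 5/2 + 5/1 = 5·H_{5}.
H_{5} = 2.283, so E[T] = 11.417.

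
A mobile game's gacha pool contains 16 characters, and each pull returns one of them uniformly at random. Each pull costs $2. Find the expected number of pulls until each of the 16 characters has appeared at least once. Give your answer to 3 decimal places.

After k distinct characters have appeared, the next pull gives a new one with probability (16-k)/16, so the expected wait for the (k+1)-th is 16/(16-k).
E[T] = 16/16 + 16/15 + 16/14 + ... + 16/2 + 16/1 = 16·H_{16}.
H_{16} = 3.3807, so E[T] = 54.0917.

54.092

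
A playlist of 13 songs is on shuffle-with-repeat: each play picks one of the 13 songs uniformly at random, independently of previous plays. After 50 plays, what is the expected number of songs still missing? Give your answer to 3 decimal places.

0.238

For each song, P(unseen after 50) = (12/13)^50 = 0.0183.
By linearity of expectation, E[unseen] = 13·(12/13)^50 = 0.2376.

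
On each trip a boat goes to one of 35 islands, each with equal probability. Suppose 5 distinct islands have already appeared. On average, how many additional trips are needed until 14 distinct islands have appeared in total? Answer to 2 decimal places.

12.24

The wait to go from k to k+1 distinct islands is geometric with mean 35/(35-k).
Sum over k = 5,...,13: E = 35/30 + 35/29 + 35/28 + ... + 35/23 + 35/22 = 12.237.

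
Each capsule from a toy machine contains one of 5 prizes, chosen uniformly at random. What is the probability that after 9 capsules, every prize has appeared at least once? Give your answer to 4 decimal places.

By inclusion–exclusion over which prizes are missing,
P(all seen) = Σ_{j=0}^{5} (-1)^j C(5,j)((5-j)/5)^9
= 1.00000 - 0.67109 + 0.10078 - 0.00262 + 0.00000 - 0.00000
= 0.42707.

0.4271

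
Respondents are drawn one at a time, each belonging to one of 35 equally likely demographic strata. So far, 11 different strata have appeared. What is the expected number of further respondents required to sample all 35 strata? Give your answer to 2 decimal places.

132.16

From k distinct to k+1 distinct takes on average 35/(35-k) respondents.
Sum over k = 11,...,34: E = 35/24 + 35/23 + 35/22 + ... + 35/2 + 35/1 = 132.159.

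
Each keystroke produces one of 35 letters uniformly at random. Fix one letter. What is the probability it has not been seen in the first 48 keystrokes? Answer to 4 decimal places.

0.2487

On each keystroke the fixed letter fails to appear with probability 34/35.
P(still missing after 48) = (34/35)^48 = 0.24873.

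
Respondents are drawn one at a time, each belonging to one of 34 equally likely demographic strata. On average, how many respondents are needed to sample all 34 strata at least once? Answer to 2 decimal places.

140.02

After k distinct strata have appeared, the next respondent gives a new one with probability (34-k)/34, so the expected wait for the (k+1)-th is 34/(34-k).
E[T] = 34/34 + 34/33 + 34/32 + ... + 34/2 + 34/1 = 34·H_{34}.
H_{34} = 4.118, so E[T] = 140.019.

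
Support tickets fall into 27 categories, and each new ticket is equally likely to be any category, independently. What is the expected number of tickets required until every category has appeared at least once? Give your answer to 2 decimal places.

After k distinct categories have appeared, the next ticket gives a new one with probability (27-k)/27, so the expected wait for the (k+1)-th is 27/(27-k).
E[T] = 27/27 + 27/26 + 27/25 + ... + 27/2 + 27/1 = 27·H_{27}.
H_{27} = 3.891, so E[T] = 105.069.

105.07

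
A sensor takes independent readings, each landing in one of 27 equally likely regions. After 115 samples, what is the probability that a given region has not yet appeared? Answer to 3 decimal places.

On each sample the fixed region fails to appear with probability 26/27.
P(still missing after 115) = (26/27)^115 = 0.0130.

0.013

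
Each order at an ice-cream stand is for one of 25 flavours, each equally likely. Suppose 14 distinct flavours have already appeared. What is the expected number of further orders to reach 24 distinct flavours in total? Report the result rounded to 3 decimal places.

With k distinct flavours already seen, the next new one takes an expected 25/(25-k) orders.
Sum over k = 14,...,23: E = 25/11 + 25/10 + 25/9 + ... + 25/3 + 25/2 = 50.4969.

50.497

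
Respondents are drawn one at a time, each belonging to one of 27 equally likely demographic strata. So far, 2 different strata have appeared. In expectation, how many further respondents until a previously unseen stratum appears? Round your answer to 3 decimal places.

The number of respondents until the next new stratum is geometric with success probability 25/27, so its mean is 27/25.
E = 27/25 = 1.0800.

1.080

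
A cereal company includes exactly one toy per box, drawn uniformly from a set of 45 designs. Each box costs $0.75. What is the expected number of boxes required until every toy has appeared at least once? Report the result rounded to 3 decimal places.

Split into phases: going from k distinct to k+1 distinct takes on average 45/(45-k) boxes.
E[T] = 45/45 + 45/44 + 45/43 + ... + 45/2 + 45/1 = 45·H_{45}.
H_{45} = 4.3949, so E[T] = 197.7727.

197.773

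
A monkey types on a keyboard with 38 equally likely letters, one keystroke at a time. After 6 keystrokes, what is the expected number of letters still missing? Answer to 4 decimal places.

32.3812

For each letter, P(unseen after 6) = (37/38)^6 = 0.85214.
By linearity of expectation, E[unseen] = 38·(37/38)^6 = 32.38116.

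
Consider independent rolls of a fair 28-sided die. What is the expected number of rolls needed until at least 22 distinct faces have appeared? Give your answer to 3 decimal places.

Going from k to k+1 distinct takes a geometric number of rolls with mean 28/(28-k).
Sum over k = 0,...,21: E = 28/28 + 28/27 + 28/26 + ... + 28/8 + 28/7 = 41.3608.

41.361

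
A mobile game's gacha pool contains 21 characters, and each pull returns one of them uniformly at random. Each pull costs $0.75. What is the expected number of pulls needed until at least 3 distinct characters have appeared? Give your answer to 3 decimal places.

Going from k to k+1 distinct takes a geometric number of pulls with mean 21/(21-k).
Sum over k = 0,...,2: E = 21/21 + 21/20 + 21/19 = 3.1553.

3.155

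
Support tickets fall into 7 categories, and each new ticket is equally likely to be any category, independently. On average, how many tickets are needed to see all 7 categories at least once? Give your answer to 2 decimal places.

The wait to go from k to k+1 distinct categories is geometric with mean 7/(7-k).
E[T] = 7/7 + 7/6 + 7/5 + ... + 7/2 + 7/1 = 7·H_{7}.
H_{7} = 2.593, so E[T] = 18.150.

18.15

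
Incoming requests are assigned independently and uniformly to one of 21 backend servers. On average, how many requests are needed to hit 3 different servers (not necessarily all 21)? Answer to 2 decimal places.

With k distinct servers already seen, the next new one arrives after an expected 21/(21-k) requests.
Sum over k = 0,...,2: E = 21/21 + 21/20 + 21/19 = 3.155.

3.16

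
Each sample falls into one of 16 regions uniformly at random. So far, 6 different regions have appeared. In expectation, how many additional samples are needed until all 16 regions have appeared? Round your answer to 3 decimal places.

From k distinct to k+1 distinct takes on average 16/(16-k) samples.
Sum over k = 6,...,15: E = 16/10 + 16/9 + 16/8 + ... + 16/2 + 16/1 = 46.8635.

46.863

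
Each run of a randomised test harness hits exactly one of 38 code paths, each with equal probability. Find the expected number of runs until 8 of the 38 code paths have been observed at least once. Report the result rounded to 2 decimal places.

Going from k to k+1 distinct takes a geometric number of runs with mean 38/(38-k).
Sum over k = 0,...,7: E = 38/38 + 38/37 + 38/36 + ... + 38/32 + 38/31 = 8.851.

8.85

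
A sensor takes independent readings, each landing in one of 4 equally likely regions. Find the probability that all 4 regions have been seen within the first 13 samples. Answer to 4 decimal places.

Let A_i be the event that region i is missing after 13 samples. By inclusion–exclusion on the A_i,
P(all seen) = Σ_{j=0}^{4} (-1)^j C(4,j)((4-j)/4)^13
= 1.00000 - 0.09503 + 0.00073 - 0.00000 + 0.00000
= 0.90570.

0.9057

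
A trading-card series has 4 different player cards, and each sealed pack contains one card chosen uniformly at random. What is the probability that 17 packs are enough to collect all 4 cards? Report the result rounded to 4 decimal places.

0.9700

By inclusion–exclusion over which cards are missing,
P(all seen) = Σ_{j=0}^{4} (-1)^j C(4,j)((4-j)/4)^17
= 1.00000 - 0.03007 + 0.00005 - 0.00000 + 0.00000
= 0.96998.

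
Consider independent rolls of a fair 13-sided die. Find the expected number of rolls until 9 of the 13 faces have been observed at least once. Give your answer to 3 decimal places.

14.258

With k distinct faces already seen, the next new one arrives after an expected 13/(13-k) rolls.
Sum over k = 0,...,8: E = 13/13 + 13/12 + 13/11 + ... + 13/6 + 13/5 = 14.2584.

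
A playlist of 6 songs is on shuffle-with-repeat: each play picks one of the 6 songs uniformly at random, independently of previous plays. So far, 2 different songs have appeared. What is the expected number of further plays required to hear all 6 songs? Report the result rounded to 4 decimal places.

With k distinct songs already seen, the next new one takes an expected 6/(6-k) plays.
Sum over k = 2,...,5: E = 6/4 + 6/3 + 6/2 + 6/1 = 12.50000.

12.5000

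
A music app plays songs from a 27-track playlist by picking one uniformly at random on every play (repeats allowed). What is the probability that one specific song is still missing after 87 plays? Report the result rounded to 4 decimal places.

Each play misses the fixed song with probability (27-1)/27 = 26/27, independently.
P(still missing after 87) = (26/27)^87 = 0.03750.

0.0375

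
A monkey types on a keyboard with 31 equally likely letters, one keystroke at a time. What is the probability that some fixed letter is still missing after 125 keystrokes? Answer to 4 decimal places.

Each keystroke misses the fixed letter with probability (31-1)/31 = 30/31, independently.
P(still missing after 125) = (30/31)^125 = 0.01659.

0.0166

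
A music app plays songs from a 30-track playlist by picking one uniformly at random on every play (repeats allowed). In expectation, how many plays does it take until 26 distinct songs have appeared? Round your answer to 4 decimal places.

57.3496

Going from k to k+1 distinct takes a geometric number of plays with mean 30/(30-k).
Sum over k = 0,...,25: E = 30/30 + 30/29 + 30/28 + ... + 30/6 + 30/5 = 57.34961.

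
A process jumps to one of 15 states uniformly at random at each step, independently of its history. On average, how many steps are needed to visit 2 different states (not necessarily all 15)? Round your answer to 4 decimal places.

2.0714

Going from k to k+1 distinct takes a geometric number of steps with mean 15/(15-k).
Sum over k = 0,...,1: E = 15/15 + 15/14 = 2.07143.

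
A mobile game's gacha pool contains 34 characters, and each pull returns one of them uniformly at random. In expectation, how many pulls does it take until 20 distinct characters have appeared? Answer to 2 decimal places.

With k distinct characters already seen, the next new one arrives after an expected 34/(34-k) pulls.
Sum over k = 0,...,19: E = 34/34 + 34/33 + 34/32 + ... + 34/16 + 34/15 = 29.466.

29.47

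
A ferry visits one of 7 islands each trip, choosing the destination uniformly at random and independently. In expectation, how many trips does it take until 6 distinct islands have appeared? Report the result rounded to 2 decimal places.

11.15

Going from k to k+1 distinct takes a geometric number of trips with mean 7/(7-k).
Sum over k = 0,...,5: E = 7/7 + 7/6 + 7/5 + 7/4 + 7/3 + 7/2 = 11.150.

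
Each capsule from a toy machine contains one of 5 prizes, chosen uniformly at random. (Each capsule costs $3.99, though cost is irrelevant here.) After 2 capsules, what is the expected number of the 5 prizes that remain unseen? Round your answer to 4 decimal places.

For each prize, P(unseen after 2) = (4/5)^2 = 0.64000.
By linearity of expectation, E[unseen] = 5·(4/5)^2 = 3.20000.

3.2000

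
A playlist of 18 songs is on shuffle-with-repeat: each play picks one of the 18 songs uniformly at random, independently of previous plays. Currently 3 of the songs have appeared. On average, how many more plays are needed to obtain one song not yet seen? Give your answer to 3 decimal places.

1.200

The number of plays until the next new song is geometric with success probability 15/18, so its mean is 18/15.
E = 18/15 = 1.2000.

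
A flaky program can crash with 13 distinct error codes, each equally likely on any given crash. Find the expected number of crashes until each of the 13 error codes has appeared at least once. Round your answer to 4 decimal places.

Split into phases: going from k distinct to k+1 distinct takes on average 13/(13-k) crashes.
E[T] = 13/13 + 13/12 + 13/11 + ... + 13/2 + 13/1 = 13·H_{13}.
H_{13} = 3.18013, so E[T] = 41.34174.

41.3417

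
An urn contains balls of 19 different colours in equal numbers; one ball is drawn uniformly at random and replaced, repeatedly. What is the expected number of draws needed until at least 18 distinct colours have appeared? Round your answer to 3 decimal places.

With k distinct colours already seen, the next new one arrives after an expected 19/(19-k) draws.
Sum over k = 0,...,17: E = 19/19 + 19/18 + 19/17 + ... + 19/3 + 19/2 = 48.4071.

48.407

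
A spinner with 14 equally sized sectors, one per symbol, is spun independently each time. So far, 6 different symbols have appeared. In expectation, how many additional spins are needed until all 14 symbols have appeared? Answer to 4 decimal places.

From k distinct to k+1 distinct takes on average 14/(14-k) spins.
Sum over k = 6,...,13: E = 14/8 + 14/7 + 14/6 + ... + 14/2 + 14/1 = 38.05000.

38.0500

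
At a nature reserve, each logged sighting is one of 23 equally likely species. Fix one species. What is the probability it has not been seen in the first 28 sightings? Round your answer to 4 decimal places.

Each sighting misses the fixed species with probability (23-1)/23 = 22/23, independently.
P(still missing after 28) = (22/23)^28 = 0.28804.

0.2880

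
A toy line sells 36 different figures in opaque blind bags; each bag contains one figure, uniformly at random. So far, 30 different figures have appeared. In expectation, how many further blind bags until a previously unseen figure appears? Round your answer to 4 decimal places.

Each blind bag yields a new figure with probability (36-30)/36 = 6/36, so the wait is geometric with mean 36/6.
E = 36/6 = 6.00000.

6.0000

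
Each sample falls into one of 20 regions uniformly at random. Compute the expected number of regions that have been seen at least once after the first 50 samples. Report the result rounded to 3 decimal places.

18.461

For each region, P(seen in 50 samples) = 1 - (19/20)^50 = 0.9231.
By linearity of expectation, E[distinct seen] = 20·(1 - (19/20)^50) = 18.4611.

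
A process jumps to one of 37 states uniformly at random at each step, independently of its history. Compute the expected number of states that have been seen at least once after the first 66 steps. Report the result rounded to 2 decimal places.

For each state, P(seen in 66 steps) = 1 - (36/37)^66 = 0.836.
By linearity of expectation, E[distinct seen] = 37·(1 - (36/37)^66) = 30.935.

30.93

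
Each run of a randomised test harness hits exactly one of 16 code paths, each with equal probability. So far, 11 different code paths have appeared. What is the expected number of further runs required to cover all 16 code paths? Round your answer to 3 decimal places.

From k distinct to k+1 distinct takes on average 16/(16-k) runs.
Sum over k = 11,...,15: E = 16/5 + 16/4 + 16/3 + 16/2 + 16/1 = 36.5333.

36.533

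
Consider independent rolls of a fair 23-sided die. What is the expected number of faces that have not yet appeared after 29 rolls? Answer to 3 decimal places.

6.337

For each face, P(unseen after 29) = (22/23)^29 = 0.2755.
By linearity of expectation, E[unseen] = 23·(22/23)^29 = 6.3369.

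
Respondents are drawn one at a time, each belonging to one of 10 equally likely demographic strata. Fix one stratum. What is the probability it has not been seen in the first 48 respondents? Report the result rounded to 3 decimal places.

Each respondent misses the fixed stratum with probability (10-1)/10 = 9/10, independently.
P(still missing after 48) = (9/10)^48 = 0.0064.

0.006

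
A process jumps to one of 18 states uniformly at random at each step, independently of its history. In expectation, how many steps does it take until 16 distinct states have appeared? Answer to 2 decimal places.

With k distinct states already seen, the next new one arrives after an expected 18/(18-k) steps.
Sum over k = 0,...,15: E = 18/18 + 18/17 + 18/16 + ... + 18/4 + 18/3 = 35.912.

35.91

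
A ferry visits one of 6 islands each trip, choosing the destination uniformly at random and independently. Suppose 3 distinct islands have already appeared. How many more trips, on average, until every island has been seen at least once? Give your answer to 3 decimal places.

11.000

With k distinct islands already seen, the next new one takes an expected 6/(6-k) trips.
Sum over k = 3,...,5: E = 6/3 + 6/2 + 6/1 = 11.0000.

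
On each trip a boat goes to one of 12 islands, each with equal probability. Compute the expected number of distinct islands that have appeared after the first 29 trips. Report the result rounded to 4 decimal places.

For each island, P(seen in 29 trips) = 1 - (11/12)^29 = 0.91981.
By linearity of expectation, E[distinct seen] = 12·(1 - (11/12)^29) = 11.03769.

11.0377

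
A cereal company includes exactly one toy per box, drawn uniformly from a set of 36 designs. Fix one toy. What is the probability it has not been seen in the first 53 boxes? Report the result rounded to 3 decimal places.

Each box misses the fixed toy with probability (36-1)/36 = 35/36, independently.
P(still missing after 53) = (35/36)^53 = 0.2247.

0.225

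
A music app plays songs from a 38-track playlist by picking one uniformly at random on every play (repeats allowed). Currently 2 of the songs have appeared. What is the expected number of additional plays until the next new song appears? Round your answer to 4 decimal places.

Each play yields a new song with probability (38-2)/38 = 36/38, so the wait is geometric with mean 38/36.
E = 38/36 = 1.05556.

1.0556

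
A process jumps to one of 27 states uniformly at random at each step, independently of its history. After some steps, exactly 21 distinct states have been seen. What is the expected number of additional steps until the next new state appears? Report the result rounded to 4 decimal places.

4.5000

The number of steps until the next new state is geometric with success probability 6/27, so its mean is 27/6.
E = 27/6 = 4.50000.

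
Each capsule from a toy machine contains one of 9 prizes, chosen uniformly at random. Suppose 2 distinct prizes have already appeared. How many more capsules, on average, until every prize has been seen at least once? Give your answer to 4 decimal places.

23.3357

From k distinct to k+1 distinct takes on average 9/(9-k) capsules.
Sum over k = 2,...,8: E = 9/7 + 9/6 + 9/5 + ... + 9/2 + 9/1 = 23.33571.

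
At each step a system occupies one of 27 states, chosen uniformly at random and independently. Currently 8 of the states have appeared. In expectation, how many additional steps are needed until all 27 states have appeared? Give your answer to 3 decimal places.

95.789

With k distinct states already seen, the next new one takes an expected 27/(27-k) steps.
Sum over k = 8,...,26: E = 27/19 + 27/18 + 27/17 + ... + 27/2 + 27/1 = 95.7890.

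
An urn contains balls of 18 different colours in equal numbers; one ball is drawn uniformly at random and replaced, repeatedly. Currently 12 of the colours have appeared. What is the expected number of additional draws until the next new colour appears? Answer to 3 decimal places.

The number of draws until the next new colour is geometric with success probability 6/18, so its mean is 18/6.
E = 18/6 = 3.0000.

3.000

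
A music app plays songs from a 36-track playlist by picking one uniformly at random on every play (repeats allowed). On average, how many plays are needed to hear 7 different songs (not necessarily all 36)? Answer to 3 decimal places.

Going from k to k+1 distinct takes a geometric number of plays with mean 36/(36-k).
Sum over k = 0,...,6: E = 36/36 + 36/35 + 36/34 + ... + 36/31 + 36/30 = 7.6646.

7.665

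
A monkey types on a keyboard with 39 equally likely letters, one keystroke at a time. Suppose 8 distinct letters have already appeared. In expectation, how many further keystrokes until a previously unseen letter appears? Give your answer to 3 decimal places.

1.258

Each keystroke yields a new letter with probability (39-8)/39 = 31/39, so the wait is geometric with mean 39/31.
E = 39/31 = 1.2581.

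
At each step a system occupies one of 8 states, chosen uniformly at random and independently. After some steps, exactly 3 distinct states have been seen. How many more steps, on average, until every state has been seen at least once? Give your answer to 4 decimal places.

From k distinct to k+1 distinct takes on average 8/(8-k) steps.
Sum over k = 3,...,7: E = 8/5 + 8/4 + 8/3 + 8/2 + 8/1 = 18.26667.

18.2667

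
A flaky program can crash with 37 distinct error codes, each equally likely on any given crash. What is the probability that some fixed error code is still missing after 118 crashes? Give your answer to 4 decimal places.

0.0394

On each crash the fixed error code fails to appear with probability 36/37.
P(still missing after 118) = (36/37)^118 = 0.03944.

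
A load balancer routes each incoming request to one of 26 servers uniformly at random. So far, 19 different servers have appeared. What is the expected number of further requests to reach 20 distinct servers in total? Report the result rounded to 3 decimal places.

3.714

The wait to go from k to k+1 distinct servers is geometric with mean 26/(26-k).
Only the k = 19 term is needed: E = 26/7 = 3.7143.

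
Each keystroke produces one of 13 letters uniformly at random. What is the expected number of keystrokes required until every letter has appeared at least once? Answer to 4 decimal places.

41.3417

After k distinct letters have appeared, the next keystroke gives a new one with probability (13-k)/13, so the expected wait for the (k+1)-th is 13/(13-k).
E[T] = 13/13 + 13/12 + 13/11 + ... + 13/2 + 13/1 = 13·H_{13}.
H_{13} = 3.18013, so E[T] = 41.34174.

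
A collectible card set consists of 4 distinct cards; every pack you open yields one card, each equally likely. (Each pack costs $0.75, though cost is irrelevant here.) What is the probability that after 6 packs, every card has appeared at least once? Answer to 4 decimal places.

By inclusion–exclusion over which cards are missing,
P(all seen) = Σ_{j=0}^{4} (-1)^j C(4,j)((4-j)/4)^6
= 1.00000 - 0.71191 + 0.09375 - 0.00098 + 0.00000
= 0.38086.

0.3809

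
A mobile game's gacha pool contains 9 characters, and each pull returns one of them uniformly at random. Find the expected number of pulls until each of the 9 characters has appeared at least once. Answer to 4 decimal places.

After k distinct characters have appeared, the next pull gives a new one with probability (9-k)/9, so the expected wait for the (k+1)-th is 9/(9-k).
E[T] = 9/9 + 9/8 + 9/7 + ... + 9/2 + 9/1 = 9·H_{9}.
H_{9} = 2.82897, so E[T] = 25.46071.

25.4607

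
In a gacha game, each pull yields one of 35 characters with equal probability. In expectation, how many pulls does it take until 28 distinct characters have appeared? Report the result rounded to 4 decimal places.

With k distinct characters already seen, the next new one arrives after an expected 35/(35-k) pulls.
Sum over k = 0,...,27: E = 35/35 + 35/34 + 35/33 + ... + 35/9 + 35/8 = 54.38735.

54.3873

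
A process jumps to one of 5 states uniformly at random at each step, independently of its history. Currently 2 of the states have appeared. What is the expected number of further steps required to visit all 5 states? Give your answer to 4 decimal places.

9.1667

With k distinct states already seen, the next new one takes an expected 5/(5-k) steps.
Sum over k = 2,...,4: E = 5/3 + 5/2 + 5/1 = 9.16667.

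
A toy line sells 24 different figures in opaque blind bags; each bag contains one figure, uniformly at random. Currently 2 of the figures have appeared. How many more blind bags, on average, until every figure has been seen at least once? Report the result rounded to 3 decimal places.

From k distinct to k+1 distinct takes on average 24/(24-k) blind bags.
Sum over k = 2,...,23: E = 24/22 + 24/21 + 24/20 + ... + 24/2 + 24/1 = 88.5795.

88.580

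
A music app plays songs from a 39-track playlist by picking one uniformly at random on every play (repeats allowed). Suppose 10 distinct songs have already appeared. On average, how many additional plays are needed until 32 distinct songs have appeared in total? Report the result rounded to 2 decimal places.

The wait to go from k to k+1 distinct songs is geometric with mean 39/(39-k).
Sum over k = 10,...,31: E = 39/29 + 39/28 + 39/27 + ... + 39/9 + 39/8 = 53.383.

53.38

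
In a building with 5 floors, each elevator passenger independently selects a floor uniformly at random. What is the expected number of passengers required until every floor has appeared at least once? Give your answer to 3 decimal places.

11.417

After k distinct floors have appeared, the next passenger gives a new one with probability (5-k)/5, so the expected wait for the (k+1)-th is 5/(5-k).
E[T] = 5/5 + 5/4 + 5/3 + 5/2 + 5/1 = 5·H_{5}.
H_{5} = 2.2833, so E[T] = 11.4167.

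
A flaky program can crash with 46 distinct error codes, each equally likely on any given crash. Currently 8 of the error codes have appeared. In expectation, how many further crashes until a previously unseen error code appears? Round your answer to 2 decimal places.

The number of crashes until the next new error code is geometric with success probability 38/46, so its mean is 46/38.
E = 46/38 = 1.211.

1.21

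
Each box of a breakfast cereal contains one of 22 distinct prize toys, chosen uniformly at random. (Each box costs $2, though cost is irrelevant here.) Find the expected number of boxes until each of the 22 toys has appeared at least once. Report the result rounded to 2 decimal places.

81.20

The wait to go from k to k+1 distinct toys is geometric with mean 22/(22-k).
E[T] = 22/22 + 22/21 + 22/20 + ... + 22/2 + 22/1 = 22·H_{22}.
H_{22} = 3.691, so E[T] = 81.198.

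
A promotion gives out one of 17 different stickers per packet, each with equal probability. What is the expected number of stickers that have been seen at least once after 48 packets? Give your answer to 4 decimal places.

For each sticker, P(seen in 48 packets) = 1 - (16/17)^48 = 0.94552.
By linearity of expectation, E[distinct seen] = 17·(1 - (16/17)^48) = 16.07390.

16.0739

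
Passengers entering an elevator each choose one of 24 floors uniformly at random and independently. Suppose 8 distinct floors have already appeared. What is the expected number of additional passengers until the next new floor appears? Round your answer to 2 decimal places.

1.50

The number of passengers until the next new floor is geometric with success probability 16/24, so its mean is 24/16.
E = 24/16 = 1.500.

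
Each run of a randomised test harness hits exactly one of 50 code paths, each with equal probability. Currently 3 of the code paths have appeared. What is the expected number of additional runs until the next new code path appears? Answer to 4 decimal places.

1.0638

Each run yields a new code path with probability (50-3)/50 = 47/50, so the wait is geometric with mean 50/47.
E = 50/47 = 1.06383.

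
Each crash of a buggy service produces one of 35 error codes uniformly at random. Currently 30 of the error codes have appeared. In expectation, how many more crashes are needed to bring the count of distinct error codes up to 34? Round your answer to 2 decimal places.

44.92

From k distinct to k+1 distinct takes on average 35/(35-k) crashes.
Sum over k = 30,...,33: E = 35/5 + 35/4 + 35/3 + 35/2 = 44.917.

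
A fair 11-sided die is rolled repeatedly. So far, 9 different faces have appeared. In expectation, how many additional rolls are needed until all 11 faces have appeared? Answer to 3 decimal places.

From k distinct to k+1 distinct takes on average 11/(11-k) rolls.
Sum over k = 9,...,10: E = 11/2 + 11/1 = 16.5000.

16.500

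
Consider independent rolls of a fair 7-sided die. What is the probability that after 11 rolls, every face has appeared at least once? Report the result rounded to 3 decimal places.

By inclusion–exclusion over which faces are missing,
P(all seen) = Σ_{j=0}^{7} (-1)^j C(7,j)((7-j)/7)^11
= 1.0000 - 1.2843 + 0.5186 - 0.0742 + 0.0031 - 0.0000 + 0.0000 - 0.0000
= 0.1631.

0.163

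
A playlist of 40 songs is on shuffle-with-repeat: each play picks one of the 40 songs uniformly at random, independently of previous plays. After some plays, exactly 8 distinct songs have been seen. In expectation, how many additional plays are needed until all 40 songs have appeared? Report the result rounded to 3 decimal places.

From k distinct to k+1 distinct takes on average 40/(40-k) plays.
Sum over k = 8,...,39: E = 40/32 + 40/31 + 40/30 + ... + 40/2 + 40/1 = 162.3398.

162.340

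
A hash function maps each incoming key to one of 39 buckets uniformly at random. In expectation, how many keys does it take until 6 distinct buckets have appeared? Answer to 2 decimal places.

Going from k to k+1 distinct takes a geometric number of keys with mean 39/(39-k).
Sum over k = 0,...,5: E = 39/39 + 39/38 + 39/37 + 39/36 + 39/35 + 39/34 = 6.425.

6.43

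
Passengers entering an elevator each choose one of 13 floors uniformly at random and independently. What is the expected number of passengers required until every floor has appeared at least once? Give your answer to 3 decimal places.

The wait to go from k to k+1 distinct floors is geometric with mean 13/(13-k).
E[T] = 13/13 + 13/12 + 13/11 + ... + 13/2 + 13/1 = 13·H_{13}.
H_{13} = 3.1801, so E[T] = 41.3417.

41.342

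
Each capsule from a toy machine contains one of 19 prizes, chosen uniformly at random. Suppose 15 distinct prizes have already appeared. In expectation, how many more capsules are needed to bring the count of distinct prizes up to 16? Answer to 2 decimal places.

4.75

From k distinct to k+1 distinct takes on average 19/(19-k) capsules.
Only the k = 15 term is needed: E = 19/4 = 4.750.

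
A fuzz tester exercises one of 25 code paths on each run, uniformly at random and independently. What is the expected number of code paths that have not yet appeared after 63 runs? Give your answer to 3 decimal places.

1.910

For each code path, P(unseen after 63) = (24/25)^63 = 0.0764.
By linearity of expectation, E[unseen] = 25·(24/25)^63 = 1.9100.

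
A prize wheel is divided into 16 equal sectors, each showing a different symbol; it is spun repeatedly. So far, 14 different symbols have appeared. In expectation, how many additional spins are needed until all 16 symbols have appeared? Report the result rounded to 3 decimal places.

24.000

With k distinct symbols already seen, the next new one takes an expected 16/(16-k) spins.
Sum over k = 14,...,15: E = 16/2 + 16/1 = 24.0000.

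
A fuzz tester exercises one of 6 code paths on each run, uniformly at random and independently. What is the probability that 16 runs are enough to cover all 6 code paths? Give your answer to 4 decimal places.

By inclusion–exclusion over which code paths are missing,
P(all seen) = Σ_{j=0}^{6} (-1)^j C(6,j)((6-j)/6)^16
= 1.00000 - 0.32453 + 0.02284 - 0.00031 + 0.00000 - 0.00000 + 0.00000
= 0.69800.

0.6980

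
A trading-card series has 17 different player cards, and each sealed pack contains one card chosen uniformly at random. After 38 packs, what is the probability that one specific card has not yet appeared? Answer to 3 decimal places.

Each pack misses the fixed card with probability (17-1)/17 = 16/17, independently.
P(still missing after 38) = (16/17)^38 = 0.0999.

0.100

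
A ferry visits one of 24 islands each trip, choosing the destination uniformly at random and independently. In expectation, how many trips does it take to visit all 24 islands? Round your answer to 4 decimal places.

90.6230

Split into phases: going from k distinct to k+1 distinct takes on average 24/(24-k) trips.
E[T] = 24/24 + 24/23 + 24/22 + ... + 24/2 + 24/1 = 24·H_{24}.
H_{24} = 3.77596, so E[T] = 90.62300.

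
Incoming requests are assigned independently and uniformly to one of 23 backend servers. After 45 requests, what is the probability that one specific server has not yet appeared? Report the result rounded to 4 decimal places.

0.1353

Each request misses the fixed server with probability (23-1)/23 = 22/23, independently.
P(still missing after 45) = (22/23)^45 = 0.13529.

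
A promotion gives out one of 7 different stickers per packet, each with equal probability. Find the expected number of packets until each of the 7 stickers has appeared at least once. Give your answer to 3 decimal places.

18.150

The wait to go from k to k+1 distinct stickers is geometric with mean 7/(7-k).
E[T] = 7/7 + 7/6 + 7/5 + ... + 7/2 + 7/1 = 7·H_{7}.
H_{7} = 2.5929, so E[T] = 18.1500.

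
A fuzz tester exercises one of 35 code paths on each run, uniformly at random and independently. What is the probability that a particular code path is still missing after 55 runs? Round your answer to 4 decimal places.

0.2030

Each run misses the fixed code path with probability (35-1)/35 = 34/35, independently.
P(still missing after 55) = (34/35)^55 = 0.20305.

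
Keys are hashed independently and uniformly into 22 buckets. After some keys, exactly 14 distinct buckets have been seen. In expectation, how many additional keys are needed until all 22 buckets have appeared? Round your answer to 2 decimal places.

The wait to go from k to k+1 distinct buckets is geometric with mean 22/(22-k).
Sum over k = 14,...,21: E = 22/8 + 22/7 + 22/6 + ... + 22/2 + 22/1 = 59.793.

59.79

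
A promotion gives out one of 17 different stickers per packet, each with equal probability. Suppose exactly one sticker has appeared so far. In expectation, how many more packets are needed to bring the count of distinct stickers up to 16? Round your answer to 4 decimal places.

40.4724

From k distinct to k+1 distinct takes on average 17/(17-k) packets.
Sum over k = 1,...,15: E = 17/16 + 17/15 + 17/14 + ... + 17/3 + 17/2 = 40.47239.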